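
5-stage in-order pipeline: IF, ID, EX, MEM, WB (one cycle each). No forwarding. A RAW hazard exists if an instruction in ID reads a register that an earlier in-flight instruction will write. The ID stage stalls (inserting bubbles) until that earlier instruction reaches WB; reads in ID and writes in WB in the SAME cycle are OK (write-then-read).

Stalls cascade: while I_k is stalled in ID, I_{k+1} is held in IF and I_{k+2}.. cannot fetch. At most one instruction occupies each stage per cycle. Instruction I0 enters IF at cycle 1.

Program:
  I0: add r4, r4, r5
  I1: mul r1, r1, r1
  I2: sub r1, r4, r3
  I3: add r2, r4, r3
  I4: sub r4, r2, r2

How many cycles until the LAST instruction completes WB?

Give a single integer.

Answer: 12

Derivation:
I0 add r4 <- r4,r5: IF@1 ID@2 stall=0 (-) EX@3 MEM@4 WB@5
I1 mul r1 <- r1,r1: IF@2 ID@3 stall=0 (-) EX@4 MEM@5 WB@6
I2 sub r1 <- r4,r3: IF@3 ID@4 stall=1 (RAW on I0.r4 (WB@5)) EX@6 MEM@7 WB@8
I3 add r2 <- r4,r3: IF@4 ID@6 stall=0 (-) EX@7 MEM@8 WB@9
I4 sub r4 <- r2,r2: IF@6 ID@7 stall=2 (RAW on I3.r2 (WB@9)) EX@10 MEM@11 WB@12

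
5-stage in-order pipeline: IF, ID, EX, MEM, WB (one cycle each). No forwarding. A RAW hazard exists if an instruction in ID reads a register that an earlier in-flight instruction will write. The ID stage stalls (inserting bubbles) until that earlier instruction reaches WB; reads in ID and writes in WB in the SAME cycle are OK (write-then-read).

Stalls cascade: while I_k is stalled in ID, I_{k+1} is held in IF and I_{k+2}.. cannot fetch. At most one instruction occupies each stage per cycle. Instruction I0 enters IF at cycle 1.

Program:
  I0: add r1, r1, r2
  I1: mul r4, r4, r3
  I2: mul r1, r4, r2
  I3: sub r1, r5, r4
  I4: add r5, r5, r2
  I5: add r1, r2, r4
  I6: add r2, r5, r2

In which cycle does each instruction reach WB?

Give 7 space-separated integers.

Answer: 5 6 9 10 11 12 14

Derivation:
I0 add r1 <- r1,r2: IF@1 ID@2 stall=0 (-) EX@3 MEM@4 WB@5
I1 mul r4 <- r4,r3: IF@2 ID@3 stall=0 (-) EX@4 MEM@5 WB@6
I2 mul r1 <- r4,r2: IF@3 ID@4 stall=2 (RAW on I1.r4 (WB@6)) EX@7 MEM@8 WB@9
I3 sub r1 <- r5,r4: IF@4 ID@7 stall=0 (-) EX@8 MEM@9 WB@10
I4 add r5 <- r5,r2: IF@7 ID@8 stall=0 (-) EX@9 MEM@10 WB@11
I5 add r1 <- r2,r4: IF@8 ID@9 stall=0 (-) EX@10 MEM@11 WB@12
I6 add r2 <- r5,r2: IF@9 ID@10 stall=1 (RAW on I4.r5 (WB@11)) EX@12 MEM@13 WB@14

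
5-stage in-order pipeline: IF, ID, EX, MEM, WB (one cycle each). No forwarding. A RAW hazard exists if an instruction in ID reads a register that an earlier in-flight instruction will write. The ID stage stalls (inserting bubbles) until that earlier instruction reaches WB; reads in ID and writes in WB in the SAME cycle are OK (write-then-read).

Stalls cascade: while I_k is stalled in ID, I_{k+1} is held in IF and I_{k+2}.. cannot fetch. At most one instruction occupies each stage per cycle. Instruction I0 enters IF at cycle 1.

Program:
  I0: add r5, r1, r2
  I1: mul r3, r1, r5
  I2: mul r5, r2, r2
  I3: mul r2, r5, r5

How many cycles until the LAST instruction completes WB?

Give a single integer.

Answer: 12

Derivation:
I0 add r5 <- r1,r2: IF@1 ID@2 stall=0 (-) EX@3 MEM@4 WB@5
I1 mul r3 <- r1,r5: IF@2 ID@3 stall=2 (RAW on I0.r5 (WB@5)) EX@6 MEM@7 WB@8
I2 mul r5 <- r2,r2: IF@3 ID@6 stall=0 (-) EX@7 MEM@8 WB@9
I3 mul r2 <- r5,r5: IF@6 ID@7 stall=2 (RAW on I2.r5 (WB@9)) EX@10 MEM@11 WB@12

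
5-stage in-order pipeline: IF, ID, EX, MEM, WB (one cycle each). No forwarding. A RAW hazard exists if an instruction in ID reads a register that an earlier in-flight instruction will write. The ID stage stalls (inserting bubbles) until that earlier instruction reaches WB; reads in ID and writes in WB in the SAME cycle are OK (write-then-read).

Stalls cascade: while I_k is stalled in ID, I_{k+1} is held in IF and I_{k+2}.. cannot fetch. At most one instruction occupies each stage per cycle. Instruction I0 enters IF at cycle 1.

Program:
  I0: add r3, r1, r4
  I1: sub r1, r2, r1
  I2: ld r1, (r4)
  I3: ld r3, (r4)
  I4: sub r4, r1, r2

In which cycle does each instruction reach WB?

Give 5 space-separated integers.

I0 add r3 <- r1,r4: IF@1 ID@2 stall=0 (-) EX@3 MEM@4 WB@5
I1 sub r1 <- r2,r1: IF@2 ID@3 stall=0 (-) EX@4 MEM@5 WB@6
I2 ld r1 <- r4: IF@3 ID@4 stall=0 (-) EX@5 MEM@6 WB@7
I3 ld r3 <- r4: IF@4 ID@5 stall=0 (-) EX@6 MEM@7 WB@8
I4 sub r4 <- r1,r2: IF@5 ID@6 stall=1 (RAW on I2.r1 (WB@7)) EX@8 MEM@9 WB@10

Answer: 5 6 7 8 10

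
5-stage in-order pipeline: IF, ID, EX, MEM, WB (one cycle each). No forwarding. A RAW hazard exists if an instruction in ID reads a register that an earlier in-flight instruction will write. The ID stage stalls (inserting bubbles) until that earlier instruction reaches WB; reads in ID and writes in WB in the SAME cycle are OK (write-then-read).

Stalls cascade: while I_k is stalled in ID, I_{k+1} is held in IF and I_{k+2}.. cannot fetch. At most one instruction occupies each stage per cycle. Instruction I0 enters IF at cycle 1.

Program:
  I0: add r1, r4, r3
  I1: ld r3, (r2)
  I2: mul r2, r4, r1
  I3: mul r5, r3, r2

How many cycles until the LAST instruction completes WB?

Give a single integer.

Answer: 11

Derivation:
I0 add r1 <- r4,r3: IF@1 ID@2 stall=0 (-) EX@3 MEM@4 WB@5
I1 ld r3 <- r2: IF@2 ID@3 stall=0 (-) EX@4 MEM@5 WB@6
I2 mul r2 <- r4,r1: IF@3 ID@4 stall=1 (RAW on I0.r1 (WB@5)) EX@6 MEM@7 WB@8
I3 mul r5 <- r3,r2: IF@4 ID@6 stall=2 (RAW on I2.r2 (WB@8)) EX@9 MEM@10 WB@11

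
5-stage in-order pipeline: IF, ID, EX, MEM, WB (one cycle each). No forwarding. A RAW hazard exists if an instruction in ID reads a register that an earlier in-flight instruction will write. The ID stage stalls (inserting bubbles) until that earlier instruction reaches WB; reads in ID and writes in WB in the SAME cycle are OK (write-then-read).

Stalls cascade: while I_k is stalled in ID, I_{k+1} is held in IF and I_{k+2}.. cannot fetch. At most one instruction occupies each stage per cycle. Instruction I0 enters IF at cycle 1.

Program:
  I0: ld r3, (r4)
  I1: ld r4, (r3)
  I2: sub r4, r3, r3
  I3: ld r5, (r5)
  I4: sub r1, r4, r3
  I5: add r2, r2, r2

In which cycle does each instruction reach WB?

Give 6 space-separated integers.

Answer: 5 8 9 10 12 13

Derivation:
I0 ld r3 <- r4: IF@1 ID@2 stall=0 (-) EX@3 MEM@4 WB@5
I1 ld r4 <- r3: IF@2 ID@3 stall=2 (RAW on I0.r3 (WB@5)) EX@6 MEM@7 WB@8
I2 sub r4 <- r3,r3: IF@3 ID@6 stall=0 (-) EX@7 MEM@8 WB@9
I3 ld r5 <- r5: IF@6 ID@7 stall=0 (-) EX@8 MEM@9 WB@10
I4 sub r1 <- r4,r3: IF@7 ID@8 stall=1 (RAW on I2.r4 (WB@9)) EX@10 MEM@11 WB@12
I5 add r2 <- r2,r2: IF@8 ID@10 stall=0 (-) EX@11 MEM@12 WB@13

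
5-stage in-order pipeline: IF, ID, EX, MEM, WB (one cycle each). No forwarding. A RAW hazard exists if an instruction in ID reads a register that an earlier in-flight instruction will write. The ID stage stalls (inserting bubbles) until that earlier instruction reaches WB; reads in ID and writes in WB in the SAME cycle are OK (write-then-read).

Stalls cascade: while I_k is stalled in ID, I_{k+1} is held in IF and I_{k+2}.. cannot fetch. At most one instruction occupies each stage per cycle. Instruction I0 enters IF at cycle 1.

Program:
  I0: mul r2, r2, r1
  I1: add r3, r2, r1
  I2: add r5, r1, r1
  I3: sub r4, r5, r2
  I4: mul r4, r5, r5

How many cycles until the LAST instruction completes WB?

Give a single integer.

I0 mul r2 <- r2,r1: IF@1 ID@2 stall=0 (-) EX@3 MEM@4 WB@5
I1 add r3 <- r2,r1: IF@2 ID@3 stall=2 (RAW on I0.r2 (WB@5)) EX@6 MEM@7 WB@8
I2 add r5 <- r1,r1: IF@3 ID@6 stall=0 (-) EX@7 MEM@8 WB@9
I3 sub r4 <- r5,r2: IF@6 ID@7 stall=2 (RAW on I2.r5 (WB@9)) EX@10 MEM@11 WB@12
I4 mul r4 <- r5,r5: IF@7 ID@10 stall=0 (-) EX@11 MEM@12 WB@13

Answer: 13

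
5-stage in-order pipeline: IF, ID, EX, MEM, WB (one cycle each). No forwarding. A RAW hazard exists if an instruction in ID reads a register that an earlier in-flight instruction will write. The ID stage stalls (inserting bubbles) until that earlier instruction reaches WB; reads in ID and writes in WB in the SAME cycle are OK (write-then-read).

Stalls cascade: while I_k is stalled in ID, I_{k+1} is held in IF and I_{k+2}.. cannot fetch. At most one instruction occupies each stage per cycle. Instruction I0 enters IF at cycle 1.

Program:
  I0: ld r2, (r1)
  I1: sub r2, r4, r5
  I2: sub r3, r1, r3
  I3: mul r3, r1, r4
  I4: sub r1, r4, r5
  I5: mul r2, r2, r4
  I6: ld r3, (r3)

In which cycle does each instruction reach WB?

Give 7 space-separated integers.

I0 ld r2 <- r1: IF@1 ID@2 stall=0 (-) EX@3 MEM@4 WB@5
I1 sub r2 <- r4,r5: IF@2 ID@3 stall=0 (-) EX@4 MEM@5 WB@6
I2 sub r3 <- r1,r3: IF@3 ID@4 stall=0 (-) EX@5 MEM@6 WB@7
I3 mul r3 <- r1,r4: IF@4 ID@5 stall=0 (-) EX@6 MEM@7 WB@8
I4 sub r1 <- r4,r5: IF@5 ID@6 stall=0 (-) EX@7 MEM@8 WB@9
I5 mul r2 <- r2,r4: IF@6 ID@7 stall=0 (-) EX@8 MEM@9 WB@10
I6 ld r3 <- r3: IF@7 ID@8 stall=0 (-) EX@9 MEM@10 WB@11

Answer: 5 6 7 8 9 10 11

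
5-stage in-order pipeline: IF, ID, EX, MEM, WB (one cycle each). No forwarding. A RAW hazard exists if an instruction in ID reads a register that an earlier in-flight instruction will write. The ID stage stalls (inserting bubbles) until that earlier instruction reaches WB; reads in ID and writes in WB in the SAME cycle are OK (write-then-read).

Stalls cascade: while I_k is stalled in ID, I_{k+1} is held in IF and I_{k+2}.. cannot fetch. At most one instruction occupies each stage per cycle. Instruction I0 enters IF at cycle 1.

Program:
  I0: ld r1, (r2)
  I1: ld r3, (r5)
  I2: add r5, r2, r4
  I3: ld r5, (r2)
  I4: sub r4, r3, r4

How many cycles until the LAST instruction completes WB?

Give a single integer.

I0 ld r1 <- r2: IF@1 ID@2 stall=0 (-) EX@3 MEM@4 WB@5
I1 ld r3 <- r5: IF@2 ID@3 stall=0 (-) EX@4 MEM@5 WB@6
I2 add r5 <- r2,r4: IF@3 ID@4 stall=0 (-) EX@5 MEM@6 WB@7
I3 ld r5 <- r2: IF@4 ID@5 stall=0 (-) EX@6 MEM@7 WB@8
I4 sub r4 <- r3,r4: IF@5 ID@6 stall=0 (-) EX@7 MEM@8 WB@9

Answer: 9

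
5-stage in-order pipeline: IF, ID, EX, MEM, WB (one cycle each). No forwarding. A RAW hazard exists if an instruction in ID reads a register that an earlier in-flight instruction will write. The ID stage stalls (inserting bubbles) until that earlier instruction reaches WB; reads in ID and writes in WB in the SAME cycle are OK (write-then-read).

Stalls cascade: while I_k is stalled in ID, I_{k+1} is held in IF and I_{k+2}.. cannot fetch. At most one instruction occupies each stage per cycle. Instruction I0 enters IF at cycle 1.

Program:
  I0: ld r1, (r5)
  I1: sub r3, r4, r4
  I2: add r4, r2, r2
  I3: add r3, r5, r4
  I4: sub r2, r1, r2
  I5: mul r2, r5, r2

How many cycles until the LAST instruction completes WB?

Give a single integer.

I0 ld r1 <- r5: IF@1 ID@2 stall=0 (-) EX@3 MEM@4 WB@5
I1 sub r3 <- r4,r4: IF@2 ID@3 stall=0 (-) EX@4 MEM@5 WB@6
I2 add r4 <- r2,r2: IF@3 ID@4 stall=0 (-) EX@5 MEM@6 WB@7
I3 add r3 <- r5,r4: IF@4 ID@5 stall=2 (RAW on I2.r4 (WB@7)) EX@8 MEM@9 WB@10
I4 sub r2 <- r1,r2: IF@5 ID@8 stall=0 (-) EX@9 MEM@10 WB@11
I5 mul r2 <- r5,r2: IF@8 ID@9 stall=2 (RAW on I4.r2 (WB@11)) EX@12 MEM@13 WB@14

Answer: 14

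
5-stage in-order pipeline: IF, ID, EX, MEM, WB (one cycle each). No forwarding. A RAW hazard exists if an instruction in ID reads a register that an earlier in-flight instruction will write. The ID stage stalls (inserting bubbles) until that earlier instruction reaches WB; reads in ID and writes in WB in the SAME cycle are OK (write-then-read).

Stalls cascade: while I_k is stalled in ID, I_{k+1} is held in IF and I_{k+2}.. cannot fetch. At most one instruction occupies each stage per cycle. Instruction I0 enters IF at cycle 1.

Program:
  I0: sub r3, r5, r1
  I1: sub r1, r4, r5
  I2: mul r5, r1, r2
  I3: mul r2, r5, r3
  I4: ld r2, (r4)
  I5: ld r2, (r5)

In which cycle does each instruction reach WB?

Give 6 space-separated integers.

Answer: 5 6 9 12 13 14

Derivation:
I0 sub r3 <- r5,r1: IF@1 ID@2 stall=0 (-) EX@3 MEM@4 WB@5
I1 sub r1 <- r4,r5: IF@2 ID@3 stall=0 (-) EX@4 MEM@5 WB@6
I2 mul r5 <- r1,r2: IF@3 ID@4 stall=2 (RAW on I1.r1 (WB@6)) EX@7 MEM@8 WB@9
I3 mul r2 <- r5,r3: IF@4 ID@7 stall=2 (RAW on I2.r5 (WB@9)) EX@10 MEM@11 WB@12
I4 ld r2 <- r4: IF@7 ID@10 stall=0 (-) EX@11 MEM@12 WB@13
I5 ld r2 <- r5: IF@10 ID@11 stall=0 (-) EX@12 MEM@13 WB@14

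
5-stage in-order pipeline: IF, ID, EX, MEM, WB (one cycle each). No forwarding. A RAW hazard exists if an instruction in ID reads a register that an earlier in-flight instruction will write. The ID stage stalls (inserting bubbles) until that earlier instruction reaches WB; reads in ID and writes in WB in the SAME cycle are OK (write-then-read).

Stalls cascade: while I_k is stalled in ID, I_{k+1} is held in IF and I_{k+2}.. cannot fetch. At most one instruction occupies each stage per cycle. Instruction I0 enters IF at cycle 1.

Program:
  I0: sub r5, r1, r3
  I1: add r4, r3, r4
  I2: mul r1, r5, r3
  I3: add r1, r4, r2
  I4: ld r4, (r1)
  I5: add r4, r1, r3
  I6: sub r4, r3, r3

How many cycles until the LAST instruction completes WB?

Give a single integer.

Answer: 14

Derivation:
I0 sub r5 <- r1,r3: IF@1 ID@2 stall=0 (-) EX@3 MEM@4 WB@5
I1 add r4 <- r3,r4: IF@2 ID@3 stall=0 (-) EX@4 MEM@5 WB@6
I2 mul r1 <- r5,r3: IF@3 ID@4 stall=1 (RAW on I0.r5 (WB@5)) EX@6 MEM@7 WB@8
I3 add r1 <- r4,r2: IF@4 ID@6 stall=0 (-) EX@7 MEM@8 WB@9
I4 ld r4 <- r1: IF@6 ID@7 stall=2 (RAW on I3.r1 (WB@9)) EX@10 MEM@11 WB@12
I5 add r4 <- r1,r3: IF@7 ID@10 stall=0 (-) EX@11 MEM@12 WB@13
I6 sub r4 <- r3,r3: IF@10 ID@11 stall=0 (-) EX@12 MEM@13 WB@14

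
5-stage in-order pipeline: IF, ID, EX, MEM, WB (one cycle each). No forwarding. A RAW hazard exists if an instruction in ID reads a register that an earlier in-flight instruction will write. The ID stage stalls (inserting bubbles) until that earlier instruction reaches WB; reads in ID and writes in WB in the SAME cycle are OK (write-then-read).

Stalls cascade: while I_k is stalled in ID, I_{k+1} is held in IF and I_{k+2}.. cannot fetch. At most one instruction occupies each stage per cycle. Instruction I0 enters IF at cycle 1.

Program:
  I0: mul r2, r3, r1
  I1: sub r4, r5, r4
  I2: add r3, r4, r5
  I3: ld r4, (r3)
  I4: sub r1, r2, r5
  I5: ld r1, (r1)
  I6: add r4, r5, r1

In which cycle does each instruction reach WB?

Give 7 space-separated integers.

Answer: 5 6 9 12 13 16 19

Derivation:
I0 mul r2 <- r3,r1: IF@1 ID@2 stall=0 (-) EX@3 MEM@4 WB@5
I1 sub r4 <- r5,r4: IF@2 ID@3 stall=0 (-) EX@4 MEM@5 WB@6
I2 add r3 <- r4,r5: IF@3 ID@4 stall=2 (RAW on I1.r4 (WB@6)) EX@7 MEM@8 WB@9
I3 ld r4 <- r3: IF@4 ID@7 stall=2 (RAW on I2.r3 (WB@9)) EX@10 MEM@11 WB@12
I4 sub r1 <- r2,r5: IF@7 ID@10 stall=0 (-) EX@11 MEM@12 WB@13
I5 ld r1 <- r1: IF@10 ID@11 stall=2 (RAW on I4.r1 (WB@13)) EX@14 MEM@15 WB@16
I6 add r4 <- r5,r1: IF@11 ID@14 stall=2 (RAW on I5.r1 (WB@16)) EX@17 MEM@18 WB@19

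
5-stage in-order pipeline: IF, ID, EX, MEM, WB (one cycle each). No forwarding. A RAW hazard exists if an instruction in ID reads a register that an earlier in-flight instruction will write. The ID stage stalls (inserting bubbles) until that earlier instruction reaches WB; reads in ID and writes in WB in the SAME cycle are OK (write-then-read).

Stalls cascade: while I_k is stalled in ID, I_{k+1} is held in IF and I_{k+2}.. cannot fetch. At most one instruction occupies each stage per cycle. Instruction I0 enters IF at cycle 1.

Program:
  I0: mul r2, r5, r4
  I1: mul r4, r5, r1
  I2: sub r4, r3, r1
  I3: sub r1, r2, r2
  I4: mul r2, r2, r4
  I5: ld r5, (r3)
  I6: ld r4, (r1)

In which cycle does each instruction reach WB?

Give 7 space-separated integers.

Answer: 5 6 7 8 10 11 12

Derivation:
I0 mul r2 <- r5,r4: IF@1 ID@2 stall=0 (-) EX@3 MEM@4 WB@5
I1 mul r4 <- r5,r1: IF@2 ID@3 stall=0 (-) EX@4 MEM@5 WB@6
I2 sub r4 <- r3,r1: IF@3 ID@4 stall=0 (-) EX@5 MEM@6 WB@7
I3 sub r1 <- r2,r2: IF@4 ID@5 stall=0 (-) EX@6 MEM@7 WB@8
I4 mul r2 <- r2,r4: IF@5 ID@6 stall=1 (RAW on I2.r4 (WB@7)) EX@8 MEM@9 WB@10
I5 ld r5 <- r3: IF@6 ID@8 stall=0 (-) EX@9 MEM@10 WB@11
I6 ld r4 <- r1: IF@8 ID@9 stall=0 (-) EX@10 MEM@11 WB@12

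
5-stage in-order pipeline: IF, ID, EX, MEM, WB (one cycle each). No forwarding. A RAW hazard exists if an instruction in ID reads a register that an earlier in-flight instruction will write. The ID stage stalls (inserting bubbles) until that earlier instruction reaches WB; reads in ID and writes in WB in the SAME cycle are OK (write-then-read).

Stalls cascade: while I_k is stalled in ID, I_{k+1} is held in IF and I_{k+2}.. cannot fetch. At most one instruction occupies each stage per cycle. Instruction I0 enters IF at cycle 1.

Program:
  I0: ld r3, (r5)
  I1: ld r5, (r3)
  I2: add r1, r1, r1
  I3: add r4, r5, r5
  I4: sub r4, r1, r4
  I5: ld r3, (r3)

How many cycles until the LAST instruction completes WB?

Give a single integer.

I0 ld r3 <- r5: IF@1 ID@2 stall=0 (-) EX@3 MEM@4 WB@5
I1 ld r5 <- r3: IF@2 ID@3 stall=2 (RAW on I0.r3 (WB@5)) EX@6 MEM@7 WB@8
I2 add r1 <- r1,r1: IF@3 ID@6 stall=0 (-) EX@7 MEM@8 WB@9
I3 add r4 <- r5,r5: IF@6 ID@7 stall=1 (RAW on I1.r5 (WB@8)) EX@9 MEM@10 WB@11
I4 sub r4 <- r1,r4: IF@7 ID@9 stall=2 (RAW on I3.r4 (WB@11)) EX@12 MEM@13 WB@14
I5 ld r3 <- r3: IF@9 ID@12 stall=0 (-) EX@13 MEM@14 WB@15

Answer: 15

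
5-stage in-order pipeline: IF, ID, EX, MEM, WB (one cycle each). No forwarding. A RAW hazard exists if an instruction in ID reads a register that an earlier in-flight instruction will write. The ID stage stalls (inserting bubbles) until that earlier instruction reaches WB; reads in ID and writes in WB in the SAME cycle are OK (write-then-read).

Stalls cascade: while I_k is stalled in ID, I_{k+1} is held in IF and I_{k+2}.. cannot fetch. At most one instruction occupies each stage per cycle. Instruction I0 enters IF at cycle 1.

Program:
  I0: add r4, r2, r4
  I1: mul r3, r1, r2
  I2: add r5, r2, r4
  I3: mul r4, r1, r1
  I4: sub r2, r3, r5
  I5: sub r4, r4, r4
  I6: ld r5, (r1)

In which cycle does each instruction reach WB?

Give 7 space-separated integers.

Answer: 5 6 8 9 11 12 13

Derivation:
I0 add r4 <- r2,r4: IF@1 ID@2 stall=0 (-) EX@3 MEM@4 WB@5
I1 mul r3 <- r1,r2: IF@2 ID@3 stall=0 (-) EX@4 MEM@5 WB@6
I2 add r5 <- r2,r4: IF@3 ID@4 stall=1 (RAW on I0.r4 (WB@5)) EX@6 MEM@7 WB@8
I3 mul r4 <- r1,r1: IF@4 ID@6 stall=0 (-) EX@7 MEM@8 WB@9
I4 sub r2 <- r3,r5: IF@6 ID@7 stall=1 (RAW on I2.r5 (WB@8)) EX@9 MEM@10 WB@11
I5 sub r4 <- r4,r4: IF@7 ID@9 stall=0 (-) EX@10 MEM@11 WB@12
I6 ld r5 <- r1: IF@9 ID@10 stall=0 (-) EX@11 MEM@12 WB@13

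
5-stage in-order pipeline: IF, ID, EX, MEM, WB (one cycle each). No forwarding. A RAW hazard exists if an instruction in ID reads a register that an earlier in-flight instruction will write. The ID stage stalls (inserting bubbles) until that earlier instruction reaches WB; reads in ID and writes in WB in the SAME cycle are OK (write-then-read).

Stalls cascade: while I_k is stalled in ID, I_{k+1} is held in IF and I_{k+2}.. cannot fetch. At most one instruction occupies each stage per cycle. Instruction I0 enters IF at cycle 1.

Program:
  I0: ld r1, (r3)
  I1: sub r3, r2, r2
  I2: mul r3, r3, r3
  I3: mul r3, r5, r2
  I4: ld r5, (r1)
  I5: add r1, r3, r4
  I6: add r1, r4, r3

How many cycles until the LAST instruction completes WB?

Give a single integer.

I0 ld r1 <- r3: IF@1 ID@2 stall=0 (-) EX@3 MEM@4 WB@5
I1 sub r3 <- r2,r2: IF@2 ID@3 stall=0 (-) EX@4 MEM@5 WB@6
I2 mul r3 <- r3,r3: IF@3 ID@4 stall=2 (RAW on I1.r3 (WB@6)) EX@7 MEM@8 WB@9
I3 mul r3 <- r5,r2: IF@4 ID@7 stall=0 (-) EX@8 MEM@9 WB@10
I4 ld r5 <- r1: IF@7 ID@8 stall=0 (-) EX@9 MEM@10 WB@11
I5 add r1 <- r3,r4: IF@8 ID@9 stall=1 (RAW on I3.r3 (WB@10)) EX@11 MEM@12 WB@13
I6 add r1 <- r4,r3: IF@9 ID@11 stall=0 (-) EX@12 MEM@13 WB@14

Answer: 14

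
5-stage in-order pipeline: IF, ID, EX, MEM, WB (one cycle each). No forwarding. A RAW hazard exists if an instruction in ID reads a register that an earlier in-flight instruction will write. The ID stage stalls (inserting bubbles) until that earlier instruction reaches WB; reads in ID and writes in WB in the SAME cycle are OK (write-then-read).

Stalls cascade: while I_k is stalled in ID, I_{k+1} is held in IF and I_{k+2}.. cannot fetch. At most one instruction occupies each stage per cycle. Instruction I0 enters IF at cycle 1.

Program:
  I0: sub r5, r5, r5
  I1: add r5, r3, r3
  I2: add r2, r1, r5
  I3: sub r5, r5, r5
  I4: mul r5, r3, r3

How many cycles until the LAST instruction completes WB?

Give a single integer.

Answer: 11

Derivation:
I0 sub r5 <- r5,r5: IF@1 ID@2 stall=0 (-) EX@3 MEM@4 WB@5
I1 add r5 <- r3,r3: IF@2 ID@3 stall=0 (-) EX@4 MEM@5 WB@6
I2 add r2 <- r1,r5: IF@3 ID@4 stall=2 (RAW on I1.r5 (WB@6)) EX@7 MEM@8 WB@9
I3 sub r5 <- r5,r5: IF@4 ID@7 stall=0 (-) EX@8 MEM@9 WB@10
I4 mul r5 <- r3,r3: IF@7 ID@8 stall=0 (-) EX@9 MEM@10 WB@11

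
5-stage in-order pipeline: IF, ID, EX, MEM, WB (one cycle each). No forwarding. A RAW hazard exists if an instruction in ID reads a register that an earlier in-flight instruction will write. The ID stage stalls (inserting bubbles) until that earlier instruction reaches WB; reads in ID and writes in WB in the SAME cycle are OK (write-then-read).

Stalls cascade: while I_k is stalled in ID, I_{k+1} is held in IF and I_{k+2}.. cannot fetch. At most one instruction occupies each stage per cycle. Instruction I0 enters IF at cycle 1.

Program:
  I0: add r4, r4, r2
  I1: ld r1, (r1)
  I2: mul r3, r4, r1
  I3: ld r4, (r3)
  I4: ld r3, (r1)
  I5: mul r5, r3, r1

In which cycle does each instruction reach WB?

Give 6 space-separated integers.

Answer: 5 6 9 12 13 16

Derivation:
I0 add r4 <- r4,r2: IF@1 ID@2 stall=0 (-) EX@3 MEM@4 WB@5
I1 ld r1 <- r1: IF@2 ID@3 stall=0 (-) EX@4 MEM@5 WB@6
I2 mul r3 <- r4,r1: IF@3 ID@4 stall=2 (RAW on I1.r1 (WB@6)) EX@7 MEM@8 WB@9
I3 ld r4 <- r3: IF@4 ID@7 stall=2 (RAW on I2.r3 (WB@9)) EX@10 MEM@11 WB@12
I4 ld r3 <- r1: IF@7 ID@10 stall=0 (-) EX@11 MEM@12 WB@13
I5 mul r5 <- r3,r1: IF@10 ID@11 stall=2 (RAW on I4.r3 (WB@13)) EX@14 MEM@15 WB@16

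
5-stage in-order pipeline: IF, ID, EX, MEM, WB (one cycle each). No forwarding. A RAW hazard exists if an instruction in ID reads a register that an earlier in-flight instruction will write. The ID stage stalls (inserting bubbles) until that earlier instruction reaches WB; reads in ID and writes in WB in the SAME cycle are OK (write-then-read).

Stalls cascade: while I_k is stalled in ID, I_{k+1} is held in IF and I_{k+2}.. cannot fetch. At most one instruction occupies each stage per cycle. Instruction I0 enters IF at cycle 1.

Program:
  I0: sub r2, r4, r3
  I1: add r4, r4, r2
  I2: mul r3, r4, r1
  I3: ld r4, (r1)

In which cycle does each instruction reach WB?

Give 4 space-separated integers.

I0 sub r2 <- r4,r3: IF@1 ID@2 stall=0 (-) EX@3 MEM@4 WB@5
I1 add r4 <- r4,r2: IF@2 ID@3 stall=2 (RAW on I0.r2 (WB@5)) EX@6 MEM@7 WB@8
I2 mul r3 <- r4,r1: IF@3 ID@6 stall=2 (RAW on I1.r4 (WB@8)) EX@9 MEM@10 WB@11
I3 ld r4 <- r1: IF@6 ID@9 stall=0 (-) EX@10 MEM@11 WB@12

Answer: 5 8 11 12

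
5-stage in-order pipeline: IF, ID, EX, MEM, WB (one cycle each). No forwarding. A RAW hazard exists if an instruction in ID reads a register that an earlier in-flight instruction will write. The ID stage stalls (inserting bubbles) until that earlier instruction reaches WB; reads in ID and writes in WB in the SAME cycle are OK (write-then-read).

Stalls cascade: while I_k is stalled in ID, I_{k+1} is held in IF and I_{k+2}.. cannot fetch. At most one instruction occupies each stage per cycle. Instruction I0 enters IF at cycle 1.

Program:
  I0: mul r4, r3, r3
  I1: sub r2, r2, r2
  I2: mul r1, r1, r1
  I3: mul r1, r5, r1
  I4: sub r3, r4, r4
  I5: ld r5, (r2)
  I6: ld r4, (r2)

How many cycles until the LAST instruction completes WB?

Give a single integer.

I0 mul r4 <- r3,r3: IF@1 ID@2 stall=0 (-) EX@3 MEM@4 WB@5
I1 sub r2 <- r2,r2: IF@2 ID@3 stall=0 (-) EX@4 MEM@5 WB@6
I2 mul r1 <- r1,r1: IF@3 ID@4 stall=0 (-) EX@5 MEM@6 WB@7
I3 mul r1 <- r5,r1: IF@4 ID@5 stall=2 (RAW on I2.r1 (WB@7)) EX@8 MEM@9 WB@10
I4 sub r3 <- r4,r4: IF@5 ID@8 stall=0 (-) EX@9 MEM@10 WB@11
I5 ld r5 <- r2: IF@8 ID@9 stall=0 (-) EX@10 MEM@11 WB@12
I6 ld r4 <- r2: IF@9 ID@10 stall=0 (-) EX@11 MEM@12 WB@13

Answer: 13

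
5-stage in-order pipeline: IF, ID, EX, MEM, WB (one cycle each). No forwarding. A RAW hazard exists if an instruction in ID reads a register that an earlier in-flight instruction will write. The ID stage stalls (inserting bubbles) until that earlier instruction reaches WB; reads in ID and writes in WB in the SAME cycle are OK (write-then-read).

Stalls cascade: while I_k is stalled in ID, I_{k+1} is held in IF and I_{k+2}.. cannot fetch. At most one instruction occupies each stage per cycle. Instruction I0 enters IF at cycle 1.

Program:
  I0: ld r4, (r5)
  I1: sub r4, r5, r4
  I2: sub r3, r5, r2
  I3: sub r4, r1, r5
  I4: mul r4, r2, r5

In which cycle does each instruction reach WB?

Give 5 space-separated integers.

Answer: 5 8 9 10 11

Derivation:
I0 ld r4 <- r5: IF@1 ID@2 stall=0 (-) EX@3 MEM@4 WB@5
I1 sub r4 <- r5,r4: IF@2 ID@3 stall=2 (RAW on I0.r4 (WB@5)) EX@6 MEM@7 WB@8
I2 sub r3 <- r5,r2: IF@3 ID@6 stall=0 (-) EX@7 MEM@8 WB@9
I3 sub r4 <- r1,r5: IF@6 ID@7 stall=0 (-) EX@8 MEM@9 WB@10
I4 mul r4 <- r2,r5: IF@7 ID@8 stall=0 (-) EX@9 MEM@10 WB@11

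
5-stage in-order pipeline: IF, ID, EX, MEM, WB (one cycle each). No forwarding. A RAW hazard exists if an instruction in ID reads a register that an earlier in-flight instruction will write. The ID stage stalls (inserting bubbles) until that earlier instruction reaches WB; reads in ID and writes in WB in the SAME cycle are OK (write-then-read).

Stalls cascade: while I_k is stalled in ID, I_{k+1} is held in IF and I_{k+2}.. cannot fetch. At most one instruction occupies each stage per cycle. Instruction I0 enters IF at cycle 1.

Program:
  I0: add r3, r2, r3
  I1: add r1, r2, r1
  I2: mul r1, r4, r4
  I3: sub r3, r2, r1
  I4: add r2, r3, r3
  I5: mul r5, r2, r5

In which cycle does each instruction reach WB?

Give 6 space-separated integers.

I0 add r3 <- r2,r3: IF@1 ID@2 stall=0 (-) EX@3 MEM@4 WB@5
I1 add r1 <- r2,r1: IF@2 ID@3 stall=0 (-) EX@4 MEM@5 WB@6
I2 mul r1 <- r4,r4: IF@3 ID@4 stall=0 (-) EX@5 MEM@6 WB@7
I3 sub r3 <- r2,r1: IF@4 ID@5 stall=2 (RAW on I2.r1 (WB@7)) EX@8 MEM@9 WB@10
I4 add r2 <- r3,r3: IF@5 ID@8 stall=2 (RAW on I3.r3 (WB@10)) EX@11 MEM@12 WB@13
I5 mul r5 <- r2,r5: IF@8 ID@11 stall=2 (RAW on I4.r2 (WB@13)) EX@14 MEM@15 WB@16

Answer: 5 6 7 10 13 16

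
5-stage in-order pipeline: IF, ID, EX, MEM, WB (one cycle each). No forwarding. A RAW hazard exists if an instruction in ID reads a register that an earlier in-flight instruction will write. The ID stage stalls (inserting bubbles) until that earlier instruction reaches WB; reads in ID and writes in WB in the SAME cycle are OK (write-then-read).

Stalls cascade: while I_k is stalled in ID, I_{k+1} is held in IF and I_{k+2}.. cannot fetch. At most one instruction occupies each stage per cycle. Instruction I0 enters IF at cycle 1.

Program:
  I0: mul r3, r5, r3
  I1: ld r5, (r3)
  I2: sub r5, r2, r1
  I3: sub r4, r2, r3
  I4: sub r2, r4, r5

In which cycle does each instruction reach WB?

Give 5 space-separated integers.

I0 mul r3 <- r5,r3: IF@1 ID@2 stall=0 (-) EX@3 MEM@4 WB@5
I1 ld r5 <- r3: IF@2 ID@3 stall=2 (RAW on I0.r3 (WB@5)) EX@6 MEM@7 WB@8
I2 sub r5 <- r2,r1: IF@3 ID@6 stall=0 (-) EX@7 MEM@8 WB@9
I3 sub r4 <- r2,r3: IF@6 ID@7 stall=0 (-) EX@8 MEM@9 WB@10
I4 sub r2 <- r4,r5: IF@7 ID@8 stall=2 (RAW on I3.r4 (WB@10)) EX@11 MEM@12 WB@13

Answer: 5 8 9 10 13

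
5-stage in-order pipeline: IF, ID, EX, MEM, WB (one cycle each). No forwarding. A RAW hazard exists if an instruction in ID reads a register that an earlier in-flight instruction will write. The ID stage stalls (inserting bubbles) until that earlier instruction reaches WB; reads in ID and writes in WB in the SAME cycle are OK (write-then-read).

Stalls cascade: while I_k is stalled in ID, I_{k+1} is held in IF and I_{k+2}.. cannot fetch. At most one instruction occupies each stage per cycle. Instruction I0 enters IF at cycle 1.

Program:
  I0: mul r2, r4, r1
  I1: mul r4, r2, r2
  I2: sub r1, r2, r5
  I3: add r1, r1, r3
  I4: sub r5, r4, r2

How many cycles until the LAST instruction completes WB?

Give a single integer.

Answer: 13

Derivation:
I0 mul r2 <- r4,r1: IF@1 ID@2 stall=0 (-) EX@3 MEM@4 WB@5
I1 mul r4 <- r2,r2: IF@2 ID@3 stall=2 (RAW on I0.r2 (WB@5)) EX@6 MEM@7 WB@8
I2 sub r1 <- r2,r5: IF@3 ID@6 stall=0 (-) EX@7 MEM@8 WB@9
I3 add r1 <- r1,r3: IF@6 ID@7 stall=2 (RAW on I2.r1 (WB@9)) EX@10 MEM@11 WB@12
I4 sub r5 <- r4,r2: IF@7 ID@10 stall=0 (-) EX@11 MEM@12 WB@13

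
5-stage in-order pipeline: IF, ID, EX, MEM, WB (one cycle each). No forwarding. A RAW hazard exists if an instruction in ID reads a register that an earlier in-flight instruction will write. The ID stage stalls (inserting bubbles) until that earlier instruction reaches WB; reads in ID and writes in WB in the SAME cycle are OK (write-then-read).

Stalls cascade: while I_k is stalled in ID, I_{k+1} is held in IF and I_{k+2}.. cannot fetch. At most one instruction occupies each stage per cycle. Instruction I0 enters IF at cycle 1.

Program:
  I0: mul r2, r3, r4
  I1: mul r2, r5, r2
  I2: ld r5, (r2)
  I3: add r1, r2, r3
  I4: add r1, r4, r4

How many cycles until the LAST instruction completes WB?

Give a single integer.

Answer: 13

Derivation:
I0 mul r2 <- r3,r4: IF@1 ID@2 stall=0 (-) EX@3 MEM@4 WB@5
I1 mul r2 <- r5,r2: IF@2 ID@3 stall=2 (RAW on I0.r2 (WB@5)) EX@6 MEM@7 WB@8
I2 ld r5 <- r2: IF@3 ID@6 stall=2 (RAW on I1.r2 (WB@8)) EX@9 MEM@10 WB@11
I3 add r1 <- r2,r3: IF@6 ID@9 stall=0 (-) EX@10 MEM@11 WB@12
I4 add r1 <- r4,r4: IF@9 ID@10 stall=0 (-) EX@11 MEM@12 WB@13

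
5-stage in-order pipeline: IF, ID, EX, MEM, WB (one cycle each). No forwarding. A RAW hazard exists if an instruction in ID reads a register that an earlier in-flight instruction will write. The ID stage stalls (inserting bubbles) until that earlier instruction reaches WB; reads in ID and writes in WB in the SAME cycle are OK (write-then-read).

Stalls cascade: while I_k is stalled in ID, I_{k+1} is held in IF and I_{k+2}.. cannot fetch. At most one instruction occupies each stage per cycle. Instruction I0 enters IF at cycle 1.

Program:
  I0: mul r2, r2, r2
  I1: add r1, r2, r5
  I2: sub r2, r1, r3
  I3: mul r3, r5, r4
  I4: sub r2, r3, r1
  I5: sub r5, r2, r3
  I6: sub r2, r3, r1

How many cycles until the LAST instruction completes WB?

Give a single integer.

Answer: 19

Derivation:
I0 mul r2 <- r2,r2: IF@1 ID@2 stall=0 (-) EX@3 MEM@4 WB@5
I1 add r1 <- r2,r5: IF@2 ID@3 stall=2 (RAW on I0.r2 (WB@5)) EX@6 MEM@7 WB@8
I2 sub r2 <- r1,r3: IF@3 ID@6 stall=2 (RAW on I1.r1 (WB@8)) EX@9 MEM@10 WB@11
I3 mul r3 <- r5,r4: IF@6 ID@9 stall=0 (-) EX@10 MEM@11 WB@12
I4 sub r2 <- r3,r1: IF@9 ID@10 stall=2 (RAW on I3.r3 (WB@12)) EX@13 MEM@14 WB@15
I5 sub r5 <- r2,r3: IF@10 ID@13 stall=2 (RAW on I4.r2 (WB@15)) EX@16 MEM@17 WB@18
I6 sub r2 <- r3,r1: IF@13 ID@16 stall=0 (-) EX@17 MEM@18 WB@19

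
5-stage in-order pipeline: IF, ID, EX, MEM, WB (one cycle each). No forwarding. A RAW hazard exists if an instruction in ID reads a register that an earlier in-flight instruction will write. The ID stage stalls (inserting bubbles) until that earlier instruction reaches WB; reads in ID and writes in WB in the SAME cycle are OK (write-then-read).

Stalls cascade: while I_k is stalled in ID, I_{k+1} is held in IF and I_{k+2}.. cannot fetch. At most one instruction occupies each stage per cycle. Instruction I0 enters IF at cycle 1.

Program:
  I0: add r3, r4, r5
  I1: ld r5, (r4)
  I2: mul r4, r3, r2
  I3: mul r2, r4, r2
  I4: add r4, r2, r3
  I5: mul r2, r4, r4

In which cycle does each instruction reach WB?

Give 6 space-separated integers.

Answer: 5 6 8 11 14 17

Derivation:
I0 add r3 <- r4,r5: IF@1 ID@2 stall=0 (-) EX@3 MEM@4 WB@5
I1 ld r5 <- r4: IF@2 ID@3 stall=0 (-) EX@4 MEM@5 WB@6
I2 mul r4 <- r3,r2: IF@3 ID@4 stall=1 (RAW on I0.r3 (WB@5)) EX@6 MEM@7 WB@8
I3 mul r2 <- r4,r2: IF@4 ID@6 stall=2 (RAW on I2.r4 (WB@8)) EX@9 MEM@10 WB@11
I4 add r4 <- r2,r3: IF@6 ID@9 stall=2 (RAW on I3.r2 (WB@11)) EX@12 MEM@13 WB@14
I5 mul r2 <- r4,r4: IF@9 ID@12 stall=2 (RAW on I4.r4 (WB@14)) EX@15 MEM@16 WB@17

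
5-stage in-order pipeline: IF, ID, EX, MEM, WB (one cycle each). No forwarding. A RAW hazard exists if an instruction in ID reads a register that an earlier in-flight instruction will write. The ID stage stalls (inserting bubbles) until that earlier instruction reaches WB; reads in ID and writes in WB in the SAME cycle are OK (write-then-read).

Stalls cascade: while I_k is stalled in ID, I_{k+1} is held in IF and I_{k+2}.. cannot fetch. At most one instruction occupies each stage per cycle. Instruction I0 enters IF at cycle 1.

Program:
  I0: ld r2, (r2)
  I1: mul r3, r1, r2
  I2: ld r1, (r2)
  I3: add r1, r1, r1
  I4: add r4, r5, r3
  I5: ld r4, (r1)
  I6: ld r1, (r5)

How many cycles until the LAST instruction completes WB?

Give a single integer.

I0 ld r2 <- r2: IF@1 ID@2 stall=0 (-) EX@3 MEM@4 WB@5
I1 mul r3 <- r1,r2: IF@2 ID@3 stall=2 (RAW on I0.r2 (WB@5)) EX@6 MEM@7 WB@8
I2 ld r1 <- r2: IF@3 ID@6 stall=0 (-) EX@7 MEM@8 WB@9
I3 add r1 <- r1,r1: IF@6 ID@7 stall=2 (RAW on I2.r1 (WB@9)) EX@10 MEM@11 WB@12
I4 add r4 <- r5,r3: IF@7 ID@10 stall=0 (-) EX@11 MEM@12 WB@13
I5 ld r4 <- r1: IF@10 ID@11 stall=1 (RAW on I3.r1 (WB@12)) EX@13 MEM@14 WB@15
I6 ld r1 <- r5: IF@11 ID@13 stall=0 (-) EX@14 MEM@15 WB@16

Answer: 16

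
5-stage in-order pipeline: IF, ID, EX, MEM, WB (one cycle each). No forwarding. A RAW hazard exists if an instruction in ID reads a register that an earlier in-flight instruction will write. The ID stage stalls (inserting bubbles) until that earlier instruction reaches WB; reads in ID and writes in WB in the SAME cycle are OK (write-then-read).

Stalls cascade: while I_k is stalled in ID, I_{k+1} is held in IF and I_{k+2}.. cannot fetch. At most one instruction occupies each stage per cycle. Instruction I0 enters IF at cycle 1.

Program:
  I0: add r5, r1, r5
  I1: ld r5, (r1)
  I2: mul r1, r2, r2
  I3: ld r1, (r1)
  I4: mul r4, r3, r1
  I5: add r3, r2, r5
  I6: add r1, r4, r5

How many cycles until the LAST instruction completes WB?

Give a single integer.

Answer: 16

Derivation:
I0 add r5 <- r1,r5: IF@1 ID@2 stall=0 (-) EX@3 MEM@4 WB@5
I1 ld r5 <- r1: IF@2 ID@3 stall=0 (-) EX@4 MEM@5 WB@6
I2 mul r1 <- r2,r2: IF@3 ID@4 stall=0 (-) EX@5 MEM@6 WB@7
I3 ld r1 <- r1: IF@4 ID@5 stall=2 (RAW on I2.r1 (WB@7)) EX@8 MEM@9 WB@10
I4 mul r4 <- r3,r1: IF@5 ID@8 stall=2 (RAW on I3.r1 (WB@10)) EX@11 MEM@12 WB@13
I5 add r3 <- r2,r5: IF@8 ID@11 stall=0 (-) EX@12 MEM@13 WB@14
I6 add r1 <- r4,r5: IF@11 ID@12 stall=1 (RAW on I4.r4 (WB@13)) EX@14 MEM@15 WB@16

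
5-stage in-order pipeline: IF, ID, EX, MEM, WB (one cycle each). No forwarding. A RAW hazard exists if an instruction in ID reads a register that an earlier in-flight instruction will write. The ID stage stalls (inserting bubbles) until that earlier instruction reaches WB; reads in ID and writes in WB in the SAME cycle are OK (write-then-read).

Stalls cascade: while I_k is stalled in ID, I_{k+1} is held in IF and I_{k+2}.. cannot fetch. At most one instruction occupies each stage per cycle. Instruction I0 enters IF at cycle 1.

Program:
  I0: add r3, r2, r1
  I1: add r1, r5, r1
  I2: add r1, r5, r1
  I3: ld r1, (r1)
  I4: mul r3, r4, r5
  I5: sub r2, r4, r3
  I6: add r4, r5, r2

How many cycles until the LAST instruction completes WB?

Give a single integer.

Answer: 19

Derivation:
I0 add r3 <- r2,r1: IF@1 ID@2 stall=0 (-) EX@3 MEM@4 WB@5
I1 add r1 <- r5,r1: IF@2 ID@3 stall=0 (-) EX@4 MEM@5 WB@6
I2 add r1 <- r5,r1: IF@3 ID@4 stall=2 (RAW on I1.r1 (WB@6)) EX@7 MEM@8 WB@9
I3 ld r1 <- r1: IF@4 ID@7 stall=2 (RAW on I2.r1 (WB@9)) EX@10 MEM@11 WB@12
I4 mul r3 <- r4,r5: IF@7 ID@10 stall=0 (-) EX@11 MEM@12 WB@13
I5 sub r2 <- r4,r3: IF@10 ID@11 stall=2 (RAW on I4.r3 (WB@13)) EX@14 MEM@15 WB@16
I6 add r4 <- r5,r2: IF@11 ID@14 stall=2 (RAW on I5.r2 (WB@16)) EX@17 MEM@18 WB@19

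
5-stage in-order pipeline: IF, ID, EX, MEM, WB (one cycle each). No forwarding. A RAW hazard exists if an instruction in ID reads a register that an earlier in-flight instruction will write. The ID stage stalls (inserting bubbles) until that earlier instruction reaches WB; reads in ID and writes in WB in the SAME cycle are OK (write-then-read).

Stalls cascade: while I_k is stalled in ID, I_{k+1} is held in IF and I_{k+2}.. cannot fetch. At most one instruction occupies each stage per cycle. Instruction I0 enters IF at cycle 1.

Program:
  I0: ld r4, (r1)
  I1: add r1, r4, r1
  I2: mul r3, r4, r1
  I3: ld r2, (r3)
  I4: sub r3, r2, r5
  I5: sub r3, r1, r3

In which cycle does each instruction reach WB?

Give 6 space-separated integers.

I0 ld r4 <- r1: IF@1 ID@2 stall=0 (-) EX@3 MEM@4 WB@5
I1 add r1 <- r4,r1: IF@2 ID@3 stall=2 (RAW on I0.r4 (WB@5)) EX@6 MEM@7 WB@8
I2 mul r3 <- r4,r1: IF@3 ID@6 stall=2 (RAW on I1.r1 (WB@8)) EX@9 MEM@10 WB@11
I3 ld r2 <- r3: IF@6 ID@9 stall=2 (RAW on I2.r3 (WB@11)) EX@12 MEM@13 WB@14
I4 sub r3 <- r2,r5: IF@9 ID@12 stall=2 (RAW on I3.r2 (WB@14)) EX@15 MEM@16 WB@17
I5 sub r3 <- r1,r3: IF@12 ID@15 stall=2 (RAW on I4.r3 (WB@17)) EX@18 MEM@19 WB@20

Answer: 5 8 11 14 17 20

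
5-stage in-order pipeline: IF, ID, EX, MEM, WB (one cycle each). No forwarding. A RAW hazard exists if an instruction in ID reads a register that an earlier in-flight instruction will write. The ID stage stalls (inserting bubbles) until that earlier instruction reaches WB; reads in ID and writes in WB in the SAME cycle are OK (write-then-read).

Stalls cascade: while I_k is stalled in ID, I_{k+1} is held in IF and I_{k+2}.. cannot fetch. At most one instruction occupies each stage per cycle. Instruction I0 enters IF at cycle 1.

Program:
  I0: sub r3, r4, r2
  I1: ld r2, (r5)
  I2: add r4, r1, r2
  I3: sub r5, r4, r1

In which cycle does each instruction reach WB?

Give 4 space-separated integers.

I0 sub r3 <- r4,r2: IF@1 ID@2 stall=0 (-) EX@3 MEM@4 WB@5
I1 ld r2 <- r5: IF@2 ID@3 stall=0 (-) EX@4 MEM@5 WB@6
I2 add r4 <- r1,r2: IF@3 ID@4 stall=2 (RAW on I1.r2 (WB@6)) EX@7 MEM@8 WB@9
I3 sub r5 <- r4,r1: IF@4 ID@7 stall=2 (RAW on I2.r4 (WB@9)) EX@10 MEM@11 WB@12

Answer: 5 6 9 12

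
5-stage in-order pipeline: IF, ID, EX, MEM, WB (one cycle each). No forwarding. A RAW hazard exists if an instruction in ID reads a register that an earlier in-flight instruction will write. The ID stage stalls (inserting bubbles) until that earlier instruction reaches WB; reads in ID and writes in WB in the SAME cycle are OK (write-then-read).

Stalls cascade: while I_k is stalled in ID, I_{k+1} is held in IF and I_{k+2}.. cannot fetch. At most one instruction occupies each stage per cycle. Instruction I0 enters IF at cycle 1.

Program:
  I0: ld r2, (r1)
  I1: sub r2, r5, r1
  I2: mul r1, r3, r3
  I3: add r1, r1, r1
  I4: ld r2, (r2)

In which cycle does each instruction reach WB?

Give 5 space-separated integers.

I0 ld r2 <- r1: IF@1 ID@2 stall=0 (-) EX@3 MEM@4 WB@5
I1 sub r2 <- r5,r1: IF@2 ID@3 stall=0 (-) EX@4 MEM@5 WB@6
I2 mul r1 <- r3,r3: IF@3 ID@4 stall=0 (-) EX@5 MEM@6 WB@7
I3 add r1 <- r1,r1: IF@4 ID@5 stall=2 (RAW on I2.r1 (WB@7)) EX@8 MEM@9 WB@10
I4 ld r2 <- r2: IF@5 ID@8 stall=0 (-) EX@9 MEM@10 WB@11

Answer: 5 6 7 10 11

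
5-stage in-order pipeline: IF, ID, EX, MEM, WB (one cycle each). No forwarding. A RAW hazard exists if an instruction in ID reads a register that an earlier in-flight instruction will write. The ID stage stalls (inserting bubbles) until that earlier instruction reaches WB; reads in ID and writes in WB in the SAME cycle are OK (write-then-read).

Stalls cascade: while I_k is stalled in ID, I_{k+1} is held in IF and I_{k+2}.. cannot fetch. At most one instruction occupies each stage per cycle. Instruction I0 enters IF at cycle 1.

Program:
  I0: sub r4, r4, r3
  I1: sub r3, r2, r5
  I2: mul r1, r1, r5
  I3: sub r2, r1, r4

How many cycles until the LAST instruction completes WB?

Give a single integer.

I0 sub r4 <- r4,r3: IF@1 ID@2 stall=0 (-) EX@3 MEM@4 WB@5
I1 sub r3 <- r2,r5: IF@2 ID@3 stall=0 (-) EX@4 MEM@5 WB@6
I2 mul r1 <- r1,r5: IF@3 ID@4 stall=0 (-) EX@5 MEM@6 WB@7
I3 sub r2 <- r1,r4: IF@4 ID@5 stall=2 (RAW on I2.r1 (WB@7)) EX@8 MEM@9 WB@10

Answer: 10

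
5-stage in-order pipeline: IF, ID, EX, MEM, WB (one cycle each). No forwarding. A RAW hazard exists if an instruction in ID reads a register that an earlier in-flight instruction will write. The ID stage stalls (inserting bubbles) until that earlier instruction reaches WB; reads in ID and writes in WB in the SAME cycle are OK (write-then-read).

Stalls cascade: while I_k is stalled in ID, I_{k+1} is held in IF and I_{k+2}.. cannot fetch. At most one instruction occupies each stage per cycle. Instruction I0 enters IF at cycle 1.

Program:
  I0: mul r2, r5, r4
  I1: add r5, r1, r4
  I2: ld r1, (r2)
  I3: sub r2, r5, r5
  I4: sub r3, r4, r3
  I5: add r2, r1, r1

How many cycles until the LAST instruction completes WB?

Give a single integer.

Answer: 11

Derivation:
I0 mul r2 <- r5,r4: IF@1 ID@2 stall=0 (-) EX@3 MEM@4 WB@5
I1 add r5 <- r1,r4: IF@2 ID@3 stall=0 (-) EX@4 MEM@5 WB@6
I2 ld r1 <- r2: IF@3 ID@4 stall=1 (RAW on I0.r2 (WB@5)) EX@6 MEM@7 WB@8
I3 sub r2 <- r5,r5: IF@4 ID@6 stall=0 (-) EX@7 MEM@8 WB@9
I4 sub r3 <- r4,r3: IF@6 ID@7 stall=0 (-) EX@8 MEM@9 WB@10
I5 add r2 <- r1,r1: IF@7 ID@8 stall=0 (-) EX@9 MEM@10 WB@11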